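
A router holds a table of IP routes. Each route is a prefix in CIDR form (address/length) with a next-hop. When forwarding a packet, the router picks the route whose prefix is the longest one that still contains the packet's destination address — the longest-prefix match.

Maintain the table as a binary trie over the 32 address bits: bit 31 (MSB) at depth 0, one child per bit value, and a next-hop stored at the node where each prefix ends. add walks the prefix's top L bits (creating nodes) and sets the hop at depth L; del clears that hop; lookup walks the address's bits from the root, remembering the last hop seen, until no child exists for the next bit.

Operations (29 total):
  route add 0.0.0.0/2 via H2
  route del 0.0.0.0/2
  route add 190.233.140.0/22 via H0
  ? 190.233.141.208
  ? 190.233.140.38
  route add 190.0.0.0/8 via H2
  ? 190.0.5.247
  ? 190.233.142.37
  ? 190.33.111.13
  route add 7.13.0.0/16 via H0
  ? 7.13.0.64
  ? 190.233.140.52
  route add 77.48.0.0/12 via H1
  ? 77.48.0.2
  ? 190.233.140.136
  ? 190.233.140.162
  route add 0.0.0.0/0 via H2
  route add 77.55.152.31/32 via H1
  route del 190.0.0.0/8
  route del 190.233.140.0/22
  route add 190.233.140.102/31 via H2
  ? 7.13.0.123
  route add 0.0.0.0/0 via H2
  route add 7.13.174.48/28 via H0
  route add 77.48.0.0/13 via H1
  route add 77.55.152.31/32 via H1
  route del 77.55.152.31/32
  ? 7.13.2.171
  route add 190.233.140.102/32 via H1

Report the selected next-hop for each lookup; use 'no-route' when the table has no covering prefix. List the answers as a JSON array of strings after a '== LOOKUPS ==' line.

Process each operation:
  + 0.0.0.0/2 (H2) depth=2
  - 0.0.0.0/2 clear@2
  + 190.233.140.0/22 (H0) depth=22
  Q 190.233.141.208: descend 1011111011101001100011 ; hops seen [H0] ; pick H0
  Q 190.233.140.38: descend 1011111011101001100011 ; hops seen [H0] ; pick H0
  + 190.0.0.0/8 (H2) depth=8
  Q 190.0.5.247: descend 10111110 ; hops seen [H2] ; pick H2
  Q 190.233.142.37: descend 1011111011101001100011 ; hops seen [H2,H0] ; pick H0
  Q 190.33.111.13: descend 10111110 ; hops seen [H2] ; pick H2
  + 7.13.0.0/16 (H0) depth=16
  Q 7.13.0.64: descend 0000011100001101 ; hops seen [H0] ; pick H0
  Q 190.233.140.52: descend 1011111011101001100011 ; hops seen [H2,H0] ; pick H0
  + 77.48.0.0/12 (H1) depth=12
  Q 77.48.0.2: descend 010011010011 ; hops seen [H1] ; pick H1
  Q 190.233.140.136: descend 1011111011101001100011 ; hops seen [H2,H0] ; pick H0
  Q 190.233.140.162: descend 1011111011101001100011 ; hops seen [H2,H0] ; pick H0
  + 0.0.0.0/0 (H2) depth=0
  + 77.55.152.31/32 (H1) depth=32
  - 190.0.0.0/8 clear@8
  - 190.233.140.0/22 clear@22
  + 190.233.140.102/31 (H2) depth=31
  Q 7.13.0.123: descend 0000011100001101 ; hops seen [H2,H0] ; pick H0
  + 0.0.0.0/0 (H2) depth=0
  + 7.13.174.48/28 (H0) depth=28
  + 77.48.0.0/13 (H1) depth=13
  + 77.55.152.31/32 (H1) depth=32
  - 77.55.152.31/32 clear@32
  Q 7.13.2.171: descend 0000011100001101 ; hops seen [H2,H0] ; pick H0
  + 190.233.140.102/32 (H1) depth=32

== LOOKUPS ==
["H0","H0","H2","H0","H2","H0","H0","H1","H0","H0","H0","H0"]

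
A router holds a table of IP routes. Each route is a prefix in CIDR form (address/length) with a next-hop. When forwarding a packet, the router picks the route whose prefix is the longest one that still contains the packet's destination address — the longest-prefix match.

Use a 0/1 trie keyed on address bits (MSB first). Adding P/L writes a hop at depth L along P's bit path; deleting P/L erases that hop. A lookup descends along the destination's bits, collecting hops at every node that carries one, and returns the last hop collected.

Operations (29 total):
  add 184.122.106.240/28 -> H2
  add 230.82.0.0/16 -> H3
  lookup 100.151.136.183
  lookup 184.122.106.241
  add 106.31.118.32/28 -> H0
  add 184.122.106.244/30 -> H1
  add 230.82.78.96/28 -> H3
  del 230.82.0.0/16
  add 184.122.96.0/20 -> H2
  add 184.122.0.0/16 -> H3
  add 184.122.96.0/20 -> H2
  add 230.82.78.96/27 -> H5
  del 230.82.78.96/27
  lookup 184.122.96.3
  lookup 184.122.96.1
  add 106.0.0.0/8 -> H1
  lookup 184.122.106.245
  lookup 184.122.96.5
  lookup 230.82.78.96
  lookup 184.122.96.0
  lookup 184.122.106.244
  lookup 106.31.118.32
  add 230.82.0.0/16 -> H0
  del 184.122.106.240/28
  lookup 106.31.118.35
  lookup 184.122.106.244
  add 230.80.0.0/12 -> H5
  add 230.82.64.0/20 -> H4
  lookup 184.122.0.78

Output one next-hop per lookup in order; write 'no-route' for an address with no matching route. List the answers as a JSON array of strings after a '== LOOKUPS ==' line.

Process each operation:
  + 184.122.106.240/28 (H2) depth=28
  + 230.82.0.0/16 (H3) depth=16
  lookup 100.151.136.183: bits ε walk d0:- -> no-route
  lookup 184.122.106.241: bits 1011100001111010011010101111 walk d0:-→d1:-→d2:-→d3:-→d4:-→d5:-→d6:-→d7:-→d8:-→d9:-→d10:-→d11:-→d12:-→d13:-→d14:-→d15:-→d16:-→d17:-→d18:-→d19:-→d20:-→d21:-→d22:-→d23:-→d24:-→d25:-→d26:-→d27:-→d28:H2 -> H2
  + 106.31.118.32/28 (H0) depth=28
  + 184.122.106.244/30 (H1) depth=30
  + 230.82.78.96/28 (H3) depth=28
  del 230.82.0.0/16 (clear depth 16)
  + 184.122.96.0/20 (H2) depth=20
  + 184.122.0.0/16 (H3) depth=16
  + 184.122.96.0/20 (H2) depth=20
  + 230.82.78.96/27 (H5) depth=27
  del 230.82.78.96/27 (clear depth 27)
  lookup 184.122.96.3: bits 10111000011110100110 walk d0:-→d1:-→d2:-→d3:-→d4:-→d5:-→d6:-→d7:-→d8:-→d9:-→d10:-→d11:-→d12:-→d13:-→d14:-→d15:-→d16:H3→d17:-→d18:-→d19:-→d20:H2 -> H2
  lookup 184.122.96.1: bits 10111000011110100110 walk d0:-→d1:-→d2:-→d3:-→d4:-→d5:-→d6:-→d7:-→d8:-→d9:-→d10:-→d11:-→d12:-→d13:-→d14:-→d15:-→d16:H3→d17:-→d18:-→d19:-→d20:H2 -> H2
  + 106.0.0.0/8 (H1) depth=8
  lookup 184.122.106.245: bits 101110000111101001101010111101 walk d0:-→d1:-→d2:-→d3:-→d4:-→d5:-→d6:-→d7:-→d8:-→d9:-→d10:-→d11:-→d12:-→d13:-→d14:-→d15:-→d16:H3→d17:-→d18:-→d19:-→d20:H2→d21:-→d22:-→d23:-→d24:-→d25:-→d26:-→d27:-→d28:H2→d29:-→d30:H1 -> H1
  lookup 184.122.96.5: bits 10111000011110100110 walk d0:-→d1:-→d2:-→d3:-→d4:-→d5:-→d6:-→d7:-→d8:-→d9:-→d10:-→d11:-→d12:-→d13:-→d14:-→d15:-→d16:H3→d17:-→d18:-→d19:-→d20:H2 -> H2
  lookup 230.82.78.96: bits 1110011001010010010011100110 walk d0:-→d1:-→d2:-→d3:-→d4:-→d5:-→d6:-→d7:-→d8:-→d9:-→d10:-→d11:-→d12:-→d13:-→d14:-→d15:-→d16:-→d17:-→d18:-→d19:-→d20:-→d21:-→d22:-→d23:-→d24:-→d25:-→d26:-→d27:-→d28:H3 -> H3
  lookup 184.122.96.0: bits 10111000011110100110 walk d0:-→d1:-→d2:-→d3:-→d4:-→d5:-→d6:-→d7:-→d8:-→d9:-→d10:-→d11:-→d12:-→d13:-→d14:-→d15:-→d16:H3→d17:-→d18:-→d19:-→d20:H2 -> H2
  lookup 184.122.106.244: bits 101110000111101001101010111101 walk d0:-→d1:-→d2:-→d3:-→d4:-→d5:-→d6:-→d7:-→d8:-→d9:-→d10:-→d11:-→d12:-→d13:-→d14:-→d15:-→d16:H3→d17:-→d18:-→d19:-→d20:H2→d21:-→d22:-→d23:-→d24:-→d25:-→d26:-→d27:-→d28:H2→d29:-→d30:H1 -> H1
  lookup 106.31.118.32: bits 0110101000011111011101100010 walk d0:-→d1:-→d2:-→d3:-→d4:-→d5:-→d6:-→d7:-→d8:H1→d9:-→d10:-→d11:-→d12:-→d13:-→d14:-→d15:-→d16:-→d17:-→d18:-→d19:-→d20:-→d21:-→d22:-→d23:-→d24:-→d25:-→d26:-→d27:-→d28:H0 -> H0
  + 230.82.0.0/16 (H0) depth=16
  del 184.122.106.240/28 (clear depth 28)
  lookup 106.31.118.35: bits 0110101000011111011101100010 walk d0:-→d1:-→d2:-→d3:-→d4:-→d5:-→d6:-→d7:-→d8:H1→d9:-→d10:-→d11:-→d12:-→d13:-→d14:-→d15:-→d16:-→d17:-→d18:-→d19:-→d20:-→d21:-→d22:-→d23:-→d24:-→d25:-→d26:-→d27:-→d28:H0 -> H0
  lookup 184.122.106.244: bits 101110000111101001101010111101 walk d0:-→d1:-→d2:-→d3:-→d4:-→d5:-→d6:-→d7:-→d8:-→d9:-→d10:-→d11:-→d12:-→d13:-→d14:-→d15:-→d16:H3→d17:-→d18:-→d19:-→d20:H2→d21:-→d22:-→d23:-→d24:-→d25:-→d26:-→d27:-→d28:-→d29:-→d30:H1 -> H1
  + 230.80.0.0/12 (H5) depth=12
  + 230.82.64.0/20 (H4) depth=20
  lookup 184.122.0.78: bits 10111000011110100 walk d0:-→d1:-→d2:-→d3:-→d4:-→d5:-→d6:-→d7:-→d8:-→d9:-→d10:-→d11:-→d12:-→d13:-→d14:-→d15:-→d16:H3→d17:- -> H3

== LOOKUPS ==
["no-route","H2","H2","H2","H1","H2","H3","H2","H1","H0","H0","H1","H3"]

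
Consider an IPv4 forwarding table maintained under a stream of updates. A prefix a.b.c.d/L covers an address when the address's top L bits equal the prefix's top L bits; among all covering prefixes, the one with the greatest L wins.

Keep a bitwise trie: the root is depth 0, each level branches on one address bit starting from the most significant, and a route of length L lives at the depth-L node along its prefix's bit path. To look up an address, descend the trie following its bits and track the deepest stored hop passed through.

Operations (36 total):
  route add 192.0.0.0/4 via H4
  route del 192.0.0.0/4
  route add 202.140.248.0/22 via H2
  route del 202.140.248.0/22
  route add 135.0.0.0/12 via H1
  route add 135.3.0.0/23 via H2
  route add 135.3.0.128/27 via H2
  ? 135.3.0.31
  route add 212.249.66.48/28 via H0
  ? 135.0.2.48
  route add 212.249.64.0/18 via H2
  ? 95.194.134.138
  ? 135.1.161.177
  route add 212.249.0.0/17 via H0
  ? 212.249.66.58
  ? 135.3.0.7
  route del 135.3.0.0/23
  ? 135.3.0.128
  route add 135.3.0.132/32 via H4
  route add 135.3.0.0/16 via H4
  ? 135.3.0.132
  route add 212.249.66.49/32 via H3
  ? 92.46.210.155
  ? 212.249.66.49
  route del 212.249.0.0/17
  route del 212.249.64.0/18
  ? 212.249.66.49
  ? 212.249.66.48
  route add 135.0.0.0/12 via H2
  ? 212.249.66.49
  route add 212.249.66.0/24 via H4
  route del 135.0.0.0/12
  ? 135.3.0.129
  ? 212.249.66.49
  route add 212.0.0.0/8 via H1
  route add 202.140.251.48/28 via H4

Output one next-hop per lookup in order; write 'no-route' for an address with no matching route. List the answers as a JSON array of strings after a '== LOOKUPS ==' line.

Process each operation:
  add 192.0.0.0/4 -> H4 at depth 4
  del 192.0.0.0/4 (clear depth 4)
  add 202.140.248.0/22 -> H2 at depth 22
  del 202.140.248.0/22 (clear depth 22)
  add 135.0.0.0/12 -> H1 at depth 12
  add 135.3.0.0/23 -> H2 at depth 23
  add 135.3.0.128/27 -> H2 at depth 27
  ? 135.3.0.31  path d0:-→d1:-→d2:-→d3:-→d4:-→d5:-→d6:-→d7:-→d8:-→d9:-→d10:-→d11:-→d12:H1→d13:-→d14:-→d15:-→d16:-→d17:-→d18:-→d19:-→d20:-→d21:-→d22:-→d23:H2→d24:-  best=H2
  add 212.249.66.48/28 -> H0 at depth 28
  ? 135.0.2.48  path d0:-→d1:-→d2:-→d3:-→d4:-→d5:-→d6:-→d7:-→d8:-→d9:-→d10:-→d11:-→d12:H1→d13:-→d14:-  best=H1
  add 212.249.64.0/18 -> H2 at depth 18
  ? 95.194.134.138  path d0:-  best=no-route
  ? 135.1.161.177  path d0:-→d1:-→d2:-→d3:-→d4:-→d5:-→d6:-→d7:-→d8:-→d9:-→d10:-→d11:-→d12:H1→d13:-→d14:-  best=H1
  add 212.249.0.0/17 -> H0 at depth 17
  ? 212.249.66.58  path d0:-→d1:-→d2:-→d3:-→d4:-→d5:-→d6:-→d7:-→d8:-→d9:-→d10:-→d11:-→d12:-→d13:-→d14:-→d15:-→d16:-→d17:H0→d18:H2→d19:-→d20:-→d21:-→d22:-→d23:-→d24:-→d25:-→d26:-→d27:-→d28:H0  best=H0
  ? 135.3.0.7  path d0:-→d1:-→d2:-→d3:-→d4:-→d5:-→d6:-→d7:-→d8:-→d9:-→d10:-→d11:-→d12:H1→d13:-→d14:-→d15:-→d16:-→d17:-→d18:-→d19:-→d20:-→d21:-→d22:-→d23:H2→d24:-  best=H2
  del 135.3.0.0/23 (clear depth 23)
  ? 135.3.0.128  path d0:-→d1:-→d2:-→d3:-→d4:-→d5:-→d6:-→d7:-→d8:-→d9:-→d10:-→d11:-→d12:H1→d13:-→d14:-→d15:-→d16:-→d17:-→d18:-→d19:-→d20:-→d21:-→d22:-→d23:-→d24:-→d25:-→d26:-→d27:H2  best=H2
  add 135.3.0.132/32 -> H4 at depth 32
  add 135.3.0.0/16 -> H4 at depth 16
  ? 135.3.0.132  path d0:-→d1:-→d2:-→d3:-→d4:-→d5:-→d6:-→d7:-→d8:-→d9:-→d10:-→d11:-→d12:H1→d13:-→d14:-→d15:-→d16:H4→d17:-→d18:-→d19:-→d20:-→d21:-→d22:-→d23:-→d24:-→d25:-→d26:-→d27:H2→d28:-→d29:-→d30:-→d31:-→d32:H4  best=H4
  add 212.249.66.49/32 -> H3 at depth 32
  ? 92.46.210.155  path d0:-  best=no-route
  ? 212.249.66.49  path d0:-→d1:-→d2:-→d3:-→d4:-→d5:-→d6:-→d7:-→d8:-→d9:-→d10:-→d11:-→d12:-→d13:-→d14:-→d15:-→d16:-→d17:H0→d18:H2→d19:-→d20:-→d21:-→d22:-→d23:-→d24:-→d25:-→d26:-→d27:-→d28:H0→d29:-→d30:-→d31:-→d32:H3  best=H3
  del 212.249.0.0/17 (clear depth 17)
  del 212.249.64.0/18 (clear depth 18)
  ? 212.249.66.49  path d0:-→d1:-→d2:-→d3:-→d4:-→d5:-→d6:-→d7:-→d8:-→d9:-→d10:-→d11:-→d12:-→d13:-→d14:-→d15:-→d16:-→d17:-→d18:-→d19:-→d20:-→d21:-→d22:-→d23:-→d24:-→d25:-→d26:-→d27:-→d28:H0→d29:-→d30:-→d31:-→d32:H3  best=H3
  ? 212.249.66.48  path d0:-→d1:-→d2:-→d3:-→d4:-→d5:-→d6:-→d7:-→d8:-→d9:-→d10:-→d11:-→d12:-→d13:-→d14:-→d15:-→d16:-→d17:-→d18:-→d19:-→d20:-→d21:-→d22:-→d23:-→d24:-→d25:-→d26:-→d27:-→d28:H0→d29:-→d30:-→d31:-  best=H0
  add 135.0.0.0/12 -> H2 at depth 12
  ? 212.249.66.49  path d0:-→d1:-→d2:-→d3:-→d4:-→d5:-→d6:-→d7:-→d8:-→d9:-→d10:-→d11:-→d12:-→d13:-→d14:-→d15:-→d16:-→d17:-→d18:-→d19:-→d20:-→d21:-→d22:-→d23:-→d24:-→d25:-→d26:-→d27:-→d28:H0→d29:-→d30:-→d31:-→d32:H3  best=H3
  add 212.249.66.0/24 -> H4 at depth 24
  del 135.0.0.0/12 (clear depth 12)
  ? 135.3.0.129  path d0:-→d1:-→d2:-→d3:-→d4:-→d5:-→d6:-→d7:-→d8:-→d9:-→d10:-→d11:-→d12:-→d13:-→d14:-→d15:-→d16:H4→d17:-→d18:-→d19:-→d20:-→d21:-→d22:-→d23:-→d24:-→d25:-→d26:-→d27:H2→d28:-→d29:-  best=H2
  ? 212.249.66.49  path d0:-→d1:-→d2:-→d3:-→d4:-→d5:-→d6:-→d7:-→d8:-→d9:-→d10:-→d11:-→d12:-→d13:-→d14:-→d15:-→d16:-→d17:-→d18:-→d19:-→d20:-→d21:-→d22:-→d23:-→d24:H4→d25:-→d26:-→d27:-→d28:H0→d29:-→d30:-→d31:-→d32:H3  best=H3
  add 212.0.0.0/8 -> H1 at depth 8
  add 202.140.251.48/28 -> H4 at depth 28

== LOOKUPS ==
["H2","H1","no-route","H1","H0","H2","H2","H4","no-route","H3","H3","H0","H3","H2","H3"]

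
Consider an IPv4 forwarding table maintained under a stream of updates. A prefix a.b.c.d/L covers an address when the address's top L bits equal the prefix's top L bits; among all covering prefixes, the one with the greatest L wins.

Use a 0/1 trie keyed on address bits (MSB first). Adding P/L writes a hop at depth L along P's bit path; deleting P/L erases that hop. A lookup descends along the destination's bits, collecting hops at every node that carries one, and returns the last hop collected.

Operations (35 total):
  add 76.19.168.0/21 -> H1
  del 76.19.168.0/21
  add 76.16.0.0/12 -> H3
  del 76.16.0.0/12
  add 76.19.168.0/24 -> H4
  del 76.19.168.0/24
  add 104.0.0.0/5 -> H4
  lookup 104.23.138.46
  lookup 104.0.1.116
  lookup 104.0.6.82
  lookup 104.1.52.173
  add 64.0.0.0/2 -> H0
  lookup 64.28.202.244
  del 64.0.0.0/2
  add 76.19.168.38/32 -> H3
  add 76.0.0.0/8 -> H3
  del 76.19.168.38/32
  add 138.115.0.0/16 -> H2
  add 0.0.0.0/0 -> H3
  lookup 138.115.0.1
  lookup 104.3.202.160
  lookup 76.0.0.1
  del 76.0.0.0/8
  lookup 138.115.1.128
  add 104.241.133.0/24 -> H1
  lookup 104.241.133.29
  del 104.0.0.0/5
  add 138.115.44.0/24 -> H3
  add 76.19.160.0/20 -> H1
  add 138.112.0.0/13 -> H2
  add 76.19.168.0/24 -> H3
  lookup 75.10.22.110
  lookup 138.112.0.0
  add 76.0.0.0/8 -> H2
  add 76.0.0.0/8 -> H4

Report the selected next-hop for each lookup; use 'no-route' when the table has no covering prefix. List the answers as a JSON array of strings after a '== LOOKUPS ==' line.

Trace:
  add 76.19.168.0/21 -> H1 at depth 21
  del 76.19.168.0/21 (clear depth 21)
  add 76.16.0.0/12 -> H3 at depth 12
  del 76.16.0.0/12 (clear depth 12)
  add 76.19.168.0/24 -> H4 at depth 24
  del 76.19.168.0/24 (clear depth 24)
  add 104.0.0.0/5 -> H4 at depth 5
  lookup 104.23.138.46: bits 01101 walk d0:-→d1:-→d2:-→d3:-→d4:-→d5:H4 -> H4
  lookup 104.0.1.116: bits 01101 walk d0:-→d1:-→d2:-→d3:-→d4:-→d5:H4 -> H4
  lookup 104.0.6.82: bits 01101 walk d0:-→d1:-→d2:-→d3:-→d4:-→d5:H4 -> H4
  lookup 104.1.52.173: bits 01101 walk d0:-→d1:-→d2:-→d3:-→d4:-→d5:H4 -> H4
  add 64.0.0.0/2 -> H0 at depth 2
  lookup 64.28.202.244: bits 0100 walk d0:-→d1:-→d2:H0→d3:-→d4:- -> H0
  del 64.0.0.0/2 (clear depth 2)
  add 76.19.168.38/32 -> H3 at depth 32
  add 76.0.0.0/8 -> H3 at depth 8
  del 76.19.168.38/32 (clear depth 32)
  add 138.115.0.0/16 -> H2 at depth 16
  add 0.0.0.0/0 -> H3 at depth 0
  lookup 138.115.0.1: bits 1000101001110011 walk d0:H3→d1:-→d2:-→d3:-→d4:-→d5:-→d6:-→d7:-→d8:-→d9:-→d10:-→d11:-→d12:-→d13:-→d14:-→d15:-→d16:H2 -> H2
  lookup 104.3.202.160: bits 01101 walk d0:H3→d1:-→d2:-→d3:-→d4:-→d5:H4 -> H4
  lookup 76.0.0.1: bits 01001100000 walk d0:H3→d1:-→d2:-→d3:-→d4:-→d5:-→d6:-→d7:-→d8:H3→d9:-→d10:-→d11:- -> H3
  del 76.0.0.0/8 (clear depth 8)
  lookup 138.115.1.128: bits 1000101001110011 walk d0:H3→d1:-→d2:-→d3:-→d4:-→d5:-→d6:-→d7:-→d8:-→d9:-→d10:-→d11:-→d12:-→d13:-→d14:-→d15:-→d16:H2 -> H2
  add 104.241.133.0/24 -> H1 at depth 24
  lookup 104.241.133.29: bits 011010001111000110000101 walk d0:H3→d1:-→d2:-→d3:-→d4:-→d5:H4→d6:-→d7:-→d8:-→d9:-→d10:-→d11:-→d12:-→d13:-→d14:-→d15:-→d16:-→d17:-→d18:-→d19:-→d20:-→d21:-→d22:-→d23:-→d24:H1 -> H1
  del 104.0.0.0/5 (clear depth 5)
  add 138.115.44.0/24 -> H3 at depth 24
  add 76.19.160.0/20 -> H1 at depth 20
  add 138.112.0.0/13 -> H2 at depth 13
  add 76.19.168.0/24 -> H3 at depth 24
  lookup 75.10.22.110: bits 01001 walk d0:H3→d1:-→d2:-→d3:-→d4:-→d5:- -> H3
  lookup 138.112.0.0: bits 10001010011100 walk d0:H3→d1:-→d2:-→d3:-→d4:-→d5:-→d6:-→d7:-→d8:-→d9:-→d10:-→d11:-→d12:-→d13:H2→d14:- -> H2
  add 76.0.0.0/8 -> H2 at depth 8
  add 76.0.0.0/8 -> H4 at depth 8

== LOOKUPS ==
["H4","H4","H4","H4","H0","H2","H4","H3","H2","H1","H3","H2"]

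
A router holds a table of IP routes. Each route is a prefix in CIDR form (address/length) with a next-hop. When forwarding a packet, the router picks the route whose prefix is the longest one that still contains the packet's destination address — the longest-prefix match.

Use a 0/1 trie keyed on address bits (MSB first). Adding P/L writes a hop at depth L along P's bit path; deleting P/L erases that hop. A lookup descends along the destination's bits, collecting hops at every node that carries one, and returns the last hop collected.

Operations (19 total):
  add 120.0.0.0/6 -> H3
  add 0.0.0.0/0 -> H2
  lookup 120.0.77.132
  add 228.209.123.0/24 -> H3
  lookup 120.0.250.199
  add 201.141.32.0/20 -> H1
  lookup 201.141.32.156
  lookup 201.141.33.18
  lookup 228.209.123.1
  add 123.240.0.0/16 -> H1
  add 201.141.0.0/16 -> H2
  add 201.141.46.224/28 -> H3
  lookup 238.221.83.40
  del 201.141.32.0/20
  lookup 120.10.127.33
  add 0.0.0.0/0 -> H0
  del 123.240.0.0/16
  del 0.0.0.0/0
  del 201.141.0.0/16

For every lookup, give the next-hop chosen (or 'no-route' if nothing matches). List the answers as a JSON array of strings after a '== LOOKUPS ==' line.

Apply in order:
  add 120.0.0.0/6 -> H3 at depth 6
  add 0.0.0.0/0 -> H2 at depth 0
  ? 120.0.77.132  path d0:H2→d1:-→d2:-→d3:-→d4:-→d5:-→d6:H3  best=H3
  add 228.209.123.0/24 -> H3 at depth 24
  ? 120.0.250.199  path d0:H2→d1:-→d2:-→d3:-→d4:-→d5:-→d6:H3  best=H3
  add 201.141.32.0/20 -> H1 at depth 20
  ? 201.141.32.156  path d0:H2→d1:-→d2:-→d3:-→d4:-→d5:-→d6:-→d7:-→d8:-→d9:-→d10:-→d11:-→d12:-→d13:-→d14:-→d15:-→d16:-→d17:-→d18:-→d19:-→d20:H1  best=H1
  ? 201.141.33.18  path d0:H2→d1:-→d2:-→d3:-→d4:-→d5:-→d6:-→d7:-→d8:-→d9:-→d10:-→d11:-→d12:-→d13:-→d14:-→d15:-→d16:-→d17:-→d18:-→d19:-→d20:H1  best=H1
  ? 228.209.123.1  path d0:H2→d1:-→d2:-→d3:-→d4:-→d5:-→d6:-→d7:-→d8:-→d9:-→d10:-→d11:-→d12:-→d13:-→d14:-→d15:-→d16:-→d17:-→d18:-→d19:-→d20:-→d21:-→d22:-→d23:-→d24:H3  best=H3
  add 123.240.0.0/16 -> H1 at depth 16
  add 201.141.0.0/16 -> H2 at depth 16
  add 201.141.46.224/28 -> H3 at depth 28
  ? 238.221.83.40  path d0:H2→d1:-→d2:-→d3:-→d4:-  best=H2
  del 201.141.32.0/20 (clear depth 20)
  ? 120.10.127.33  path d0:H2→d1:-→d2:-→d3:-→d4:-→d5:-→d6:H3  best=H3
  add 0.0.0.0/0 -> H0 at depth 0
  del 123.240.0.0/16 (clear depth 16)
  del 0.0.0.0/0 (clear depth 0)
  del 201.141.0.0/16 (clear depth 16)

== LOOKUPS ==
["H3","H3","H1","H1","H3","H2","H3"]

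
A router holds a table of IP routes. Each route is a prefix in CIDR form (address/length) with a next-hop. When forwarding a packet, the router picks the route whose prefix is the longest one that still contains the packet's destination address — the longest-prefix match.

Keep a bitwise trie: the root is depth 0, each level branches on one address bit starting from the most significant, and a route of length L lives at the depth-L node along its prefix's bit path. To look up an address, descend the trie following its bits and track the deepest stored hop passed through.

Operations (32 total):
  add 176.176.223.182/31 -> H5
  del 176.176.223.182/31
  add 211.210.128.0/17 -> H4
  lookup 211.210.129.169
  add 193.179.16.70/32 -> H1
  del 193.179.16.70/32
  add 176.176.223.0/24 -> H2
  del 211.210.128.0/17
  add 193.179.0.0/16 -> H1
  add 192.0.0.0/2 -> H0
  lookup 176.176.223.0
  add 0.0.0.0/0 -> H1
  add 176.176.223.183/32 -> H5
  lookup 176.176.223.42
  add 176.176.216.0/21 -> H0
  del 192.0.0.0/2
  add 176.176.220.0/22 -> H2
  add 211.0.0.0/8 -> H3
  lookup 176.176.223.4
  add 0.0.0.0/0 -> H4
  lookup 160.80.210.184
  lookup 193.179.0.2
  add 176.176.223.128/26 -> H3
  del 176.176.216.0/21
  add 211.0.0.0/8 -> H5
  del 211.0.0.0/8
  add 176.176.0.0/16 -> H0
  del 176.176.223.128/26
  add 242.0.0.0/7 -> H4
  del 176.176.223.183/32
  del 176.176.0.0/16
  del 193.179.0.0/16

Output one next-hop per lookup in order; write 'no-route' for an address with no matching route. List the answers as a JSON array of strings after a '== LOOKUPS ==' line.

Apply in order:
  + 176.176.223.182/31 (H5) depth=31
  - 176.176.223.182/31 clear@31
  + 211.210.128.0/17 (H4) depth=17
  Q 211.210.129.169: descend 11010011110100101 ; hops seen [H4] ; pick H4
  + 193.179.16.70/32 (H1) depth=32
  - 193.179.16.70/32 clear@32
  + 176.176.223.0/24 (H2) depth=24
  - 211.210.128.0/17 clear@17
  + 193.179.0.0/16 (H1) depth=16
  + 192.0.0.0/2 (H0) depth=2
  Q 176.176.223.0: descend 101100001011000011011111 ; hops seen [H2] ; pick H2
  + 0.0.0.0/0 (H1) depth=0
  + 176.176.223.183/32 (H5) depth=32
  Q 176.176.223.42: descend 101100001011000011011111 ; hops seen [H1,H2] ; pick H2
  + 176.176.216.0/21 (H0) depth=21
  - 192.0.0.0/2 clear@2
  + 176.176.220.0/22 (H2) depth=22
  + 211.0.0.0/8 (H3) depth=8
  Q 176.176.223.4: descend 101100001011000011011111 ; hops seen [H1,H0,H2,H2] ; pick H2
  + 0.0.0.0/0 (H4) depth=0
  Q 160.80.210.184: descend 101 ; hops seen [H4] ; pick H4
  Q 193.179.0.2: descend 1100000110110011000 ; hops seen [H4,H1] ; pick H1
  + 176.176.223.128/26 (H3) depth=26
  - 176.176.216.0/21 clear@21
  + 211.0.0.0/8 (H5) depth=8
  - 211.0.0.0/8 clear@8
  + 176.176.0.0/16 (H0) depth=16
  - 176.176.223.128/26 clear@26
  + 242.0.0.0/7 (H4) depth=7
  - 176.176.223.183/32 clear@32
  - 176.176.0.0/16 clear@16
  - 193.179.0.0/16 clear@16

== LOOKUPS ==
["H4","H2","H2","H2","H4","H1"]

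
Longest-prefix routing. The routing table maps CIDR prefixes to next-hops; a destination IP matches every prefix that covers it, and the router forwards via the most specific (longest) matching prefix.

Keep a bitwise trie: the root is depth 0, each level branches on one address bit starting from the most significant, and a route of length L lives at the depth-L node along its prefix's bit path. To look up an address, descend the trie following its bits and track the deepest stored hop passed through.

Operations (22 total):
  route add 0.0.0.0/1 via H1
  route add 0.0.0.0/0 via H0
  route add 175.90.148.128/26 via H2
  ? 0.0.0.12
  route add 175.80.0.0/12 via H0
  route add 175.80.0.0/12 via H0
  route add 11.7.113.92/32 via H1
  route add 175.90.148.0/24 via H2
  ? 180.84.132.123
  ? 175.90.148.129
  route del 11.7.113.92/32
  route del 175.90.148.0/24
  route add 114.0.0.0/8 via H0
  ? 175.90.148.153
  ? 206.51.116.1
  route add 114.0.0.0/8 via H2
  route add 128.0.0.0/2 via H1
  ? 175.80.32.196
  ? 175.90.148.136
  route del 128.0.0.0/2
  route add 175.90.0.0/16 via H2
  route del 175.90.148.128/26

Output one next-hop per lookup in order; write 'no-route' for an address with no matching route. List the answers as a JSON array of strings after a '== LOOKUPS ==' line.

Trace:
  add 0.0.0.0/1 -> H1 at depth 1
  add 0.0.0.0/0 -> H0 at depth 0
  add 175.90.148.128/26 -> H2 at depth 26
  ? 0.0.0.12  path d0:H0→d1:H1  best=H1
  add 175.80.0.0/12 -> H0 at depth 12
  add 175.80.0.0/12 -> H0 at depth 12
  add 11.7.113.92/32 -> H1 at depth 32
  add 175.90.148.0/24 -> H2 at depth 24
  ? 180.84.132.123  path d0:H0→d1:-→d2:-→d3:-  best=H0
  ? 175.90.148.129  path d0:H0→d1:-→d2:-→d3:-→d4:-→d5:-→d6:-→d7:-→d8:-→d9:-→d10:-→d11:-→d12:H0→d13:-→d14:-→d15:-→d16:-→d17:-→d18:-→d19:-→d20:-→d21:-→d22:-→d23:-→d24:H2→d25:-→d26:H2  best=H2
  - 11.7.113.92/32 clear@32
  - 175.90.148.0/24 clear@24
  add 114.0.0.0/8 -> H0 at depth 8
  ? 175.90.148.153  path d0:H0→d1:-→d2:-→d3:-→d4:-→d5:-→d6:-→d7:-→d8:-→d9:-→d10:-→d11:-→d12:H0→d13:-→d14:-→d15:-→d16:-→d17:-→d18:-→d19:-→d20:-→d21:-→d22:-→d23:-→d24:-→d25:-→d26:H2  best=H2
  ? 206.51.116.1  path d0:H0→d1:-  best=H0
  add 114.0.0.0/8 -> H2 at depth 8
  add 128.0.0.0/2 -> H1 at depth 2
  ? 175.80.32.196  path d0:H0→d1:-→d2:H1→d3:-→d4:-→d5:-→d6:-→d7:-→d8:-→d9:-→d10:-→d11:-→d12:H0  best=H0
  ? 175.90.148.136  path d0:H0→d1:-→d2:H1→d3:-→d4:-→d5:-→d6:-→d7:-→d8:-→d9:-→d10:-→d11:-→d12:H0→d13:-→d14:-→d15:-→d16:-→d17:-→d18:-→d19:-→d20:-→d21:-→d22:-→d23:-→d24:-→d25:-→d26:H2  best=H2
  - 128.0.0.0/2 clear@2
  add 175.90.0.0/16 -> H2 at depth 16
  - 175.90.148.128/26 clear@26

== LOOKUPS ==
["H1","H0","H2","H2","H0","H0","H2"]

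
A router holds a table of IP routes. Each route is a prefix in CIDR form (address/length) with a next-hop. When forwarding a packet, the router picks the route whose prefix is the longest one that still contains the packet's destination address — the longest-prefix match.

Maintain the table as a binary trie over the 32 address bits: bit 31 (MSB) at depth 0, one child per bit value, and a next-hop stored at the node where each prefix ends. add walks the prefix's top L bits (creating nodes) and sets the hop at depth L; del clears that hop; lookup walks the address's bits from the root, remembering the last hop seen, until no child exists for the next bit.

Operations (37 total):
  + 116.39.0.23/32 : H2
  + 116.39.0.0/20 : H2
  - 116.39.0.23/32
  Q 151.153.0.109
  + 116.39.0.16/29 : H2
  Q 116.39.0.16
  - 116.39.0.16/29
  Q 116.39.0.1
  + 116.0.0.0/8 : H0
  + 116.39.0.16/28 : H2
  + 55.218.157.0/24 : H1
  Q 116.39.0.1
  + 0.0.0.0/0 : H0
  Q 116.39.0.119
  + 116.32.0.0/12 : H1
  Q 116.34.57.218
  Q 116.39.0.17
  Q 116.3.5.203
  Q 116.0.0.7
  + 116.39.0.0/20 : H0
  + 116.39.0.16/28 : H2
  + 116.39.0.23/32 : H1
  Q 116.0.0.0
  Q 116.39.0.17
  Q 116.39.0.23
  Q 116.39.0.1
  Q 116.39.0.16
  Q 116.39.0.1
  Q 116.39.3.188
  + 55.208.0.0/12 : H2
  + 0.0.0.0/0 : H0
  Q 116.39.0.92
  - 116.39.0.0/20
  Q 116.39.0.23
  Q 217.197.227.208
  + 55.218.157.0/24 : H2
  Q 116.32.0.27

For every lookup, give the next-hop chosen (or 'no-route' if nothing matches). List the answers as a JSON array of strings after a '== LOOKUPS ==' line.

Apply in order:
  + 116.39.0.23/32 (H2) depth=32
  + 116.39.0.0/20 (H2) depth=20
  del 116.39.0.23/32 (clear depth 32)
  ? 151.153.0.109  path d0:-  best=no-route
  + 116.39.0.16/29 (H2) depth=29
  ? 116.39.0.16  path d0:-→d1:-→d2:-→d3:-→d4:-→d5:-→d6:-→d7:-→d8:-→d9:-→d10:-→d11:-→d12:-→d13:-→d14:-→d15:-→d16:-→d17:-→d18:-→d19:-→d20:H2→d21:-→d22:-→d23:-→d24:-→d25:-→d26:-→d27:-→d28:-→d29:H2  best=H2
  del 116.39.0.16/29 (clear depth 29)
  ? 116.39.0.1  path d0:-→d1:-→d2:-→d3:-→d4:-→d5:-→d6:-→d7:-→d8:-→d9:-→d10:-→d11:-→d12:-→d13:-→d14:-→d15:-→d16:-→d17:-→d18:-→d19:-→d20:H2→d21:-→d22:-→d23:-→d24:-→d25:-→d26:-→d27:-  best=H2
  + 116.0.0.0/8 (H0) depth=8
  + 116.39.0.16/28 (H2) depth=28
  + 55.218.157.0/24 (H1) depth=24
  ? 116.39.0.1  path d0:-→d1:-→d2:-→d3:-→d4:-→d5:-→d6:-→d7:-→d8:H0→d9:-→d10:-→d11:-→d12:-→d13:-→d14:-→d15:-→d16:-→d17:-→d18:-→d19:-→d20:H2→d21:-→d22:-→d23:-→d24:-→d25:-→d26:-→d27:-  best=H2
  + 0.0.0.0/0 (H0) depth=0
  ? 116.39.0.119  path d0:H0→d1:-→d2:-→d3:-→d4:-→d5:-→d6:-→d7:-→d8:H0→d9:-→d10:-→d11:-→d12:-→d13:-→d14:-→d15:-→d16:-→d17:-→d18:-→d19:-→d20:H2→d21:-→d22:-→d23:-→d24:-→d25:-  best=H2
  + 116.32.0.0/12 (H1) depth=12
  ? 116.34.57.218  path d0:H0→d1:-→d2:-→d3:-→d4:-→d5:-→d6:-→d7:-→d8:H0→d9:-→d10:-→d11:-→d12:H1→d13:-  best=H1
  ? 116.39.0.17  path d0:H0→d1:-→d2:-→d3:-→d4:-→d5:-→d6:-→d7:-→d8:H0→d9:-→d10:-→d11:-→d12:H1→d13:-→d14:-→d15:-→d16:-→d17:-→d18:-→d19:-→d20:H2→d21:-→d22:-→d23:-→d24:-→d25:-→d26:-→d27:-→d28:H2→d29:-  best=H2
  ? 116.3.5.203  path d0:H0→d1:-→d2:-→d3:-→d4:-→d5:-→d6:-→d7:-→d8:H0→d9:-→d10:-  best=H0
  ? 116.0.0.7  path d0:H0→d1:-→d2:-→d3:-→d4:-→d5:-→d6:-→d7:-→d8:H0→d9:-→d10:-  best=H0
  + 116.39.0.0/20 (H0) depth=20
  + 116.39.0.16/28 (H2) depth=28
  + 116.39.0.23/32 (H1) depth=32
  ? 116.0.0.0  path d0:H0→d1:-→d2:-→d3:-→d4:-→d5:-→d6:-→d7:-→d8:H0→d9:-→d10:-  best=H0
  ? 116.39.0.17  path d0:H0→d1:-→d2:-→d3:-→d4:-→d5:-→d6:-→d7:-→d8:H0→d9:-→d10:-→d11:-→d12:H1→d13:-→d14:-→d15:-→d16:-→d17:-→d18:-→d19:-→d20:H0→d21:-→d22:-→d23:-→d24:-→d25:-→d26:-→d27:-→d28:H2→d29:-  best=H2
  ? 116.39.0.23  path d0:H0→d1:-→d2:-→d3:-→d4:-→d5:-→d6:-→d7:-→d8:H0→d9:-→d10:-→d11:-→d12:H1→d13:-→d14:-→d15:-→d16:-→d17:-→d18:-→d19:-→d20:H0→d21:-→d22:-→d23:-→d24:-→d25:-→d26:-→d27:-→d28:H2→d29:-→d30:-→d31:-→d32:H1  best=H1
  ? 116.39.0.1  path d0:H0→d1:-→d2:-→d3:-→d4:-→d5:-→d6:-→d7:-→d8:H0→d9:-→d10:-→d11:-→d12:H1→d13:-→d14:-→d15:-→d16:-→d17:-→d18:-→d19:-→d20:H0→d21:-→d22:-→d23:-→d24:-→d25:-→d26:-→d27:-  best=H0
  ? 116.39.0.16  path d0:H0→d1:-→d2:-→d3:-→d4:-→d5:-→d6:-→d7:-→d8:H0→d9:-→d10:-→d11:-→d12:H1→d13:-→d14:-→d15:-→d16:-→d17:-→d18:-→d19:-→d20:H0→d21:-→d22:-→d23:-→d24:-→d25:-→d26:-→d27:-→d28:H2→d29:-  best=H2
  ? 116.39.0.1  path d0:H0→d1:-→d2:-→d3:-→d4:-→d5:-→d6:-→d7:-→d8:H0→d9:-→d10:-→d11:-→d12:H1→d13:-→d14:-→d15:-→d16:-→d17:-→d18:-→d19:-→d20:H0→d21:-→d22:-→d23:-→d24:-→d25:-→d26:-→d27:-  best=H0
  ? 116.39.3.188  path d0:H0→d1:-→d2:-→d3:-→d4:-→d5:-→d6:-→d7:-→d8:H0→d9:-→d10:-→d11:-→d12:H1→d13:-→d14:-→d15:-→d16:-→d17:-→d18:-→d19:-→d20:H0→d21:-→d22:-  best=H0
  + 55.208.0.0/12 (H2) depth=12
  + 0.0.0.0/0 (H0) depth=0
  ? 116.39.0.92  path d0:H0→d1:-→d2:-→d3:-→d4:-→d5:-→d6:-→d7:-→d8:H0→d9:-→d10:-→d11:-→d12:H1→d13:-→d14:-→d15:-→d16:-→d17:-→d18:-→d19:-→d20:H0→d21:-→d22:-→d23:-→d24:-→d25:-  best=H0
  del 116.39.0.0/20 (clear depth 20)
  ? 116.39.0.23  path d0:H0→d1:-→d2:-→d3:-→d4:-→d5:-→d6:-→d7:-→d8:H0→d9:-→d10:-→d11:-→d12:H1→d13:-→d14:-→d15:-→d16:-→d17:-→d18:-→d19:-→d20:-→d21:-→d22:-→d23:-→d24:-→d25:-→d26:-→d27:-→d28:H2→d29:-→d30:-→d31:-→d32:H1  best=H1
  ? 217.197.227.208  path d0:H0  best=H0
  + 55.218.157.0/24 (H2) depth=24
  ? 116.32.0.27  path d0:H0→d1:-→d2:-→d3:-→d4:-→d5:-→d6:-→d7:-→d8:H0→d9:-→d10:-→d11:-→d12:H1→d13:-  best=H1

== LOOKUPS ==
["no-route","H2","H2","H2","H2","H1","H2","H0","H0","H0","H2","H1","H0","H2","H0","H0","H0","H1","H0","H1"]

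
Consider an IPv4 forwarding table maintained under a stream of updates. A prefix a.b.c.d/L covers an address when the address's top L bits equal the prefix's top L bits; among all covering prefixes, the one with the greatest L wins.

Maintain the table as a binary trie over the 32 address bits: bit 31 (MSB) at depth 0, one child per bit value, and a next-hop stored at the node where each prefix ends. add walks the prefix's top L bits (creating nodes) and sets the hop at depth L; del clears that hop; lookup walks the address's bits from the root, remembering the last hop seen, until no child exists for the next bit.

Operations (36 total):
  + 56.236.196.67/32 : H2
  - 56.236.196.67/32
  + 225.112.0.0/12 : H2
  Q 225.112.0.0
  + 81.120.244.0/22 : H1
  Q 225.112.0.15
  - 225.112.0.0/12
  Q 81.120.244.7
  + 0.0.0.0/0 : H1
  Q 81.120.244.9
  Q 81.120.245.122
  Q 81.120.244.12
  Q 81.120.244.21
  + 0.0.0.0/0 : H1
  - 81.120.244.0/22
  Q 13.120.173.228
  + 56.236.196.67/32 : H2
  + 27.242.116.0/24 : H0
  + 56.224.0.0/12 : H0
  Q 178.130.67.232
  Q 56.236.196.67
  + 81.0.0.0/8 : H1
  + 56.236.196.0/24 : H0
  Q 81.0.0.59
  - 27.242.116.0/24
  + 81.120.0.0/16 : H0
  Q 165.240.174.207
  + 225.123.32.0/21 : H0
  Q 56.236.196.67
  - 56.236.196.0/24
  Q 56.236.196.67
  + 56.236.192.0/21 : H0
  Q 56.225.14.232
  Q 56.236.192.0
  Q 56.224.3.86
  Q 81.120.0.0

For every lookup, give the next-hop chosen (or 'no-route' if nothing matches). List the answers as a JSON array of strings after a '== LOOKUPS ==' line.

Apply in order:
  + 56.236.196.67/32 (H2) depth=32
  del 56.236.196.67/32 (clear depth 32)
  + 225.112.0.0/12 (H2) depth=12
  ? 225.112.0.0  path d0:-→d1:-→d2:-→d3:-→d4:-→d5:-→d6:-→d7:-→d8:-→d9:-→d10:-→d11:-→d12:H2  best=H2
  + 81.120.244.0/22 (H1) depth=22
  ? 225.112.0.15  path d0:-→d1:-→d2:-→d3:-→d4:-→d5:-→d6:-→d7:-→d8:-→d9:-→d10:-→d11:-→d12:H2  best=H2
  del 225.112.0.0/12 (clear depth 12)
  ? 81.120.244.7  path d0:-→d1:-→d2:-→d3:-→d4:-→d5:-→d6:-→d7:-→d8:-→d9:-→d10:-→d11:-→d12:-→d13:-→d14:-→d15:-→d16:-→d17:-→d18:-→d19:-→d20:-→d21:-→d22:H1  best=H1
  + 0.0.0.0/0 (H1) depth=0
  ? 81.120.244.9  path d0:H1→d1:-→d2:-→d3:-→d4:-→d5:-→d6:-→d7:-→d8:-→d9:-→d10:-→d11:-→d12:-→d13:-→d14:-→d15:-→d16:-→d17:-→d18:-→d19:-→d20:-→d21:-→d22:H1  best=H1
  ? 81.120.245.122  path d0:H1→d1:-→d2:-→d3:-→d4:-→d5:-→d6:-→d7:-→d8:-→d9:-→d10:-→d11:-→d12:-→d13:-→d14:-→d15:-→d16:-→d17:-→d18:-→d19:-→d20:-→d21:-→d22:H1  best=H1
  ? 81.120.244.12  path d0:H1→d1:-→d2:-→d3:-→d4:-→d5:-→d6:-→d7:-→d8:-→d9:-→d10:-→d11:-→d12:-→d13:-→d14:-→d15:-→d16:-→d17:-→d18:-→d19:-→d20:-→d21:-→d22:H1  best=H1
  ? 81.120.244.21  path d0:H1→d1:-→d2:-→d3:-→d4:-→d5:-→d6:-→d7:-→d8:-→d9:-→d10:-→d11:-→d12:-→d13:-→d14:-→d15:-→d16:-→d17:-→d18:-→d19:-→d20:-→d21:-→d22:H1  best=H1
  + 0.0.0.0/0 (H1) depth=0
  del 81.120.244.0/22 (clear depth 22)
  ? 13.120.173.228  path d0:H1→d1:-→d2:-  best=H1
  + 56.236.196.67/32 (H2) depth=32
  + 27.242.116.0/24 (H0) depth=24
  + 56.224.0.0/12 (H0) depth=12
  ? 178.130.67.232  path d0:H1→d1:-  best=H1
  ? 56.236.196.67  path d0:H1→d1:-→d2:-→d3:-→d4:-→d5:-→d6:-→d7:-→d8:-→d9:-→d10:-→d11:-→d12:H0→d13:-→d14:-→d15:-→d16:-→d17:-→d18:-→d19:-→d20:-→d21:-→d22:-→d23:-→d24:-→d25:-→d26:-→d27:-→d28:-→d29:-→d30:-→d31:-→d32:H2  best=H2
  + 81.0.0.0/8 (H1) depth=8
  + 56.236.196.0/24 (H0) depth=24
  ? 81.0.0.59  path d0:H1→d1:-→d2:-→d3:-→d4:-→d5:-→d6:-→d7:-→d8:H1→d9:-  best=H1
  del 27.242.116.0/24 (clear depth 24)
  + 81.120.0.0/16 (H0) depth=16
  ? 165.240.174.207  path d0:H1→d1:-  best=H1
  + 225.123.32.0/21 (H0) depth=21
  ? 56.236.196.67  path d0:H1→d1:-→d2:-→d3:-→d4:-→d5:-→d6:-→d7:-→d8:-→d9:-→d10:-→d11:-→d12:H0→d13:-→d14:-→d15:-→d16:-→d17:-→d18:-→d19:-→d20:-→d21:-→d22:-→d23:-→d24:H0→d25:-→d26:-→d27:-→d28:-→d29:-→d30:-→d31:-→d32:H2  best=H2
  del 56.236.196.0/24 (clear depth 24)
  ? 56.236.196.67  path d0:H1→d1:-→d2:-→d3:-→d4:-→d5:-→d6:-→d7:-→d8:-→d9:-→d10:-→d11:-→d12:H0→d13:-→d14:-→d15:-→d16:-→d17:-→d18:-→d19:-→d20:-→d21:-→d22:-→d23:-→d24:-→d25:-→d26:-→d27:-→d28:-→d29:-→d30:-→d31:-→d32:H2  best=H2
  + 56.236.192.0/21 (H0) depth=21
  ? 56.225.14.232  path d0:H1→d1:-→d2:-→d3:-→d4:-→d5:-→d6:-→d7:-→d8:-→d9:-→d10:-→d11:-→d12:H0  best=H0
  ? 56.236.192.0  path d0:H1→d1:-→d2:-→d3:-→d4:-→d5:-→d6:-→d7:-→d8:-→d9:-→d10:-→d11:-→d12:H0→d13:-→d14:-→d15:-→d16:-→d17:-→d18:-→d19:-→d20:-→d21:H0  best=H0
  ? 56.224.3.86  path d0:H1→d1:-→d2:-→d3:-→d4:-→d5:-→d6:-→d7:-→d8:-→d9:-→d10:-→d11:-→d12:H0  best=H0
  ? 81.120.0.0  path d0:H1→d1:-→d2:-→d3:-→d4:-→d5:-→d6:-→d7:-→d8:H1→d9:-→d10:-→d11:-→d12:-→d13:-→d14:-→d15:-→d16:H0  best=H0

== LOOKUPS ==
["H2","H2","H1","H1","H1","H1","H1","H1","H1","H2","H1","H1","H2","H2","H0","H0","H0","H0"]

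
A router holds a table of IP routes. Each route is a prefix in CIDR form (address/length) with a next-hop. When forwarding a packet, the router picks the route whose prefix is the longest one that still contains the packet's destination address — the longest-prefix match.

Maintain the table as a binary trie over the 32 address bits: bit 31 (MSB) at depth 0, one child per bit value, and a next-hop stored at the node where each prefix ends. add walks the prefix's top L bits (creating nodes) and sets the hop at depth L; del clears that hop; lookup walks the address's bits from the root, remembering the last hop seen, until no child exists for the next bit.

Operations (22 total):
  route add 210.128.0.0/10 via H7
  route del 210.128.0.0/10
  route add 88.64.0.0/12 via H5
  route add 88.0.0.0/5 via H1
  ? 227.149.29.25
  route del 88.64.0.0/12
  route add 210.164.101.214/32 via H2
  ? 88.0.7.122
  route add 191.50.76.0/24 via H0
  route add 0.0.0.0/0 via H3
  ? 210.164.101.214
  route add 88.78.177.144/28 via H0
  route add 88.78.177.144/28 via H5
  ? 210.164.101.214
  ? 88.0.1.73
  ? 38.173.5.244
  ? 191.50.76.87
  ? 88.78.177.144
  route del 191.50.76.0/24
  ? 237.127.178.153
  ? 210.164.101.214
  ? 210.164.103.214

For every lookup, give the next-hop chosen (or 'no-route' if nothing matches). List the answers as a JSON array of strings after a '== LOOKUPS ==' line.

Apply in order:
  + 210.128.0.0/10 (H7) depth=10
  del 210.128.0.0/10 (clear depth 10)
  + 88.64.0.0/12 (H5) depth=12
  + 88.0.0.0/5 (H1) depth=5
  ? 227.149.29.25  path d0:-→d1:-→d2:-  best=no-route
  del 88.64.0.0/12 (clear depth 12)
  + 210.164.101.214/32 (H2) depth=32
  ? 88.0.7.122  path d0:-→d1:-→d2:-→d3:-→d4:-→d5:H1→d6:-→d7:-→d8:-→d9:-  best=H1
  + 191.50.76.0/24 (H0) depth=24
  + 0.0.0.0/0 (H3) depth=0
  ? 210.164.101.214  path d0:H3→d1:-→d2:-→d3:-→d4:-→d5:-→d6:-→d7:-→d8:-→d9:-→d10:-→d11:-→d12:-→d13:-→d14:-→d15:-→d16:-→d17:-→d18:-→d19:-→d20:-→d21:-→d22:-→d23:-→d24:-→d25:-→d26:-→d27:-→d28:-→d29:-→d30:-→d31:-→d32:H2  best=H2
  + 88.78.177.144/28 (H0) depth=28
  + 88.78.177.144/28 (H5) depth=28
  ? 210.164.101.214  path d0:H3→d1:-→d2:-→d3:-→d4:-→d5:-→d6:-→d7:-→d8:-→d9:-→d10:-→d11:-→d12:-→d13:-→d14:-→d15:-→d16:-→d17:-→d18:-→d19:-→d20:-→d21:-→d22:-→d23:-→d24:-→d25:-→d26:-→d27:-→d28:-→d29:-→d30:-→d31:-→d32:H2  best=H2
  ? 88.0.1.73  path d0:H3→d1:-→d2:-→d3:-→d4:-→d5:H1→d6:-→d7:-→d8:-→d9:-  best=H1
  ? 38.173.5.244  path d0:H3→d1:-  best=H3
  ? 191.50.76.87  path d0:H3→d1:-→d2:-→d3:-→d4:-→d5:-→d6:-→d7:-→d8:-→d9:-→d10:-→d11:-→d12:-→d13:-→d14:-→d15:-→d16:-→d17:-→d18:-→d19:-→d20:-→d21:-→d22:-→d23:-→d24:H0  best=H0
  ? 88.78.177.144  path d0:H3→d1:-→d2:-→d3:-→d4:-→d5:H1→d6:-→d7:-→d8:-→d9:-→d10:-→d11:-→d12:-→d13:-→d14:-→d15:-→d16:-→d17:-→d18:-→d19:-→d20:-→d21:-→d22:-→d23:-→d24:-→d25:-→d26:-→d27:-→d28:H5  best=H5
  del 191.50.76.0/24 (clear depth 24)
  ? 237.127.178.153  path d0:H3→d1:-→d2:-  best=H3
  ? 210.164.101.214  path d0:H3→d1:-→d2:-→d3:-→d4:-→d5:-→d6:-→d7:-→d8:-→d9:-→d10:-→d11:-→d12:-→d13:-→d14:-→d15:-→d16:-→d17:-→d18:-→d19:-→d20:-→d21:-→d22:-→d23:-→d24:-→d25:-→d26:-→d27:-→d28:-→d29:-→d30:-→d31:-→d32:H2  best=H2
  ? 210.164.103.214  path d0:H3→d1:-→d2:-→d3:-→d4:-→d5:-→d6:-→d7:-→d8:-→d9:-→d10:-→d11:-→d12:-→d13:-→d14:-→d15:-→d16:-→d17:-→d18:-→d19:-→d20:-→d21:-→d22:-  best=H3

== LOOKUPS ==
["no-route","H1","H2","H2","H1","H3","H0","H5","H3","H2","H3"]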